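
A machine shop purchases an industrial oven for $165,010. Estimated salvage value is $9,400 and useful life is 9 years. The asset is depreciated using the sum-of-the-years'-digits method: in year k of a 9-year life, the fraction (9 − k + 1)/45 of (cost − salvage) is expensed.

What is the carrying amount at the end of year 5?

Depreciable base = $165,010 − $9,400 = $155,610.
Sum of the years' digits = 9+8+7+6+5+4+3+2+1 = 45.
Year 1: $155,610 × 9/45 = $31,122. Book value $133,888.
Year 2: $155,610 × 8/45 = $27,664. Book value $106,224.
Year 3: $155,610 × 7/45 = $24,206. Book value $82,018.
Year 4: $155,610 × 6/45 = $20,748. Book value $61,270.
Year 5: $155,610 × 5/45 = $17,290. Book value $43,980.

$43,980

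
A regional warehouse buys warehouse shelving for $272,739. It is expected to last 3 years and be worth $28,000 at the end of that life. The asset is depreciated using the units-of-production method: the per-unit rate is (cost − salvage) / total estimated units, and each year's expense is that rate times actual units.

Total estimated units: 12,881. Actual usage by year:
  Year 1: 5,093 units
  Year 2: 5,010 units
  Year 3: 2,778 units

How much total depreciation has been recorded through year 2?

$191,957

Depreciable base = $272,739 − $28,000 = $244,739.
Rate = $244,739 / 12,881 units = $19 per unit.
Year 1: 5,093 × $19 = $96,767. Book value $175,972.
Year 2: 5,010 × $19 = $95,190. Book value $80,782.
Accumulated through year 2 = $272,739 − $80,782 = $191,957.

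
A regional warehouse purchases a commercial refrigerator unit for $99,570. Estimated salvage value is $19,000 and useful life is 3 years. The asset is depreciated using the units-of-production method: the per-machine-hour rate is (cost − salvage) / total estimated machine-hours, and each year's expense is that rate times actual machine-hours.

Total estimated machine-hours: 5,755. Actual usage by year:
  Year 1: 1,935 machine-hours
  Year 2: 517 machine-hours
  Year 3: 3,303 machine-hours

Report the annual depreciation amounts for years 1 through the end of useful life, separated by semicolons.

$27,090; $7,238; $46,242

Depreciable base = $99,570 − $19,000 = $80,570.
Rate = $80,570 / 5,755 machine-hours = $14 per machine-hour.
Year 1: 1,935 × $14 = $27,090. Book value $72,480.
Year 2: 517 × $14 = $7,238. Book value $65,242.
Year 3: 3,303 × $14 = $46,242. Book value $19,000.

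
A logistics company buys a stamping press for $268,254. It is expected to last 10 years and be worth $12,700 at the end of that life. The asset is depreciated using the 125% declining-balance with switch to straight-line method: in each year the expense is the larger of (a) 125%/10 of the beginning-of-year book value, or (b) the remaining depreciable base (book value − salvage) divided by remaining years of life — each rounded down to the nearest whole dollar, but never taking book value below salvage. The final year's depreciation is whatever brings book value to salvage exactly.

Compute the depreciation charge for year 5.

$23,858

Depreciable base = $268,254 − $12,700 = $255,554.
Year 1: DB = ⌊$268,254 × 125%/10⌋ = $33,531; SL = ⌊$255,554/10⌋ = $25,555 → take DB $33,531. Book value $234,723.
Year 2: DB = ⌊$234,723 × 125%/10⌋ = $29,340; SL = ⌊$222,023/9⌋ = $24,669 → take DB $29,340. Book value $205,383.
Year 3: DB = ⌊$205,383 × 125%/10⌋ = $25,672; SL = ⌊$192,683/8⌋ = $24,085 → take DB $25,672. Book value $179,711.
Year 4: DB = ⌊$179,711 × 125%/10⌋ = $22,463; SL = ⌊$167,011/7⌋ = $23,858 → take SL $23,858. Book value $155,853.
Year 5: DB = ⌊$155,853 × 125%/10⌋ = $19,481; SL = ⌊$143,153/6⌋ = $23,858 → take SL $23,858. Book value $131,995.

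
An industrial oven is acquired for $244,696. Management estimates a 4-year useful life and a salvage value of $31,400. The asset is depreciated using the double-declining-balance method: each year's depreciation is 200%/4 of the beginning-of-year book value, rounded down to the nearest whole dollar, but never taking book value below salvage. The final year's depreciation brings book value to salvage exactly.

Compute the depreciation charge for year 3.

$29,774

Depreciable base = $244,696 − $31,400 = $213,296.
Year 1: ⌊$244,696 × 200%/4⌋ = $122,348. Book value $122,348.
Year 2: ⌊$122,348 × 200%/4⌋ = $61,174. Book value $61,174.
Year 3: ⌊$61,174 × 200%/4⌋ = $30,587, capped at $29,774. Book value $31,400.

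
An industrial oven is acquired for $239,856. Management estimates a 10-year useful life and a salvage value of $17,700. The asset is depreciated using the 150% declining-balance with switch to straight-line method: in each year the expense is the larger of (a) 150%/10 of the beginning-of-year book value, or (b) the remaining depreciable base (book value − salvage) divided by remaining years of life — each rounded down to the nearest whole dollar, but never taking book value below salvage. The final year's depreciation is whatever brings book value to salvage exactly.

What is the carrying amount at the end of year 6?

$88,682

Depreciable base = $239,856 − $17,700 = $222,156.
Year 1: DB = ⌊$239,856 × 150%/10⌋ = $35,978; SL = ⌊$222,156/10⌋ = $22,215 → take DB $35,978. Book value $203,878.
Year 2: DB = ⌊$203,878 × 150%/10⌋ = $30,581; SL = ⌊$186,178/9⌋ = $20,686 → take DB $30,581. Book value $173,297.
Year 3: DB = ⌊$173,297 × 150%/10⌋ = $25,994; SL = ⌊$155,597/8⌋ = $19,449 → take DB $25,994. Book value $147,303.
Year 4: DB = ⌊$147,303 × 150%/10⌋ = $22,095; SL = ⌊$129,603/7⌋ = $18,514 → take DB $22,095. Book value $125,208.
Year 5: DB = ⌊$125,208 × 150%/10⌋ = $18,781; SL = ⌊$107,508/6⌋ = $17,918 → take DB $18,781. Book value $106,427.
Year 6: DB = ⌊$106,427 × 150%/10⌋ = $15,964; SL = ⌊$88,727/5⌋ = $17,745 → take SL $17,745. Book value $88,682.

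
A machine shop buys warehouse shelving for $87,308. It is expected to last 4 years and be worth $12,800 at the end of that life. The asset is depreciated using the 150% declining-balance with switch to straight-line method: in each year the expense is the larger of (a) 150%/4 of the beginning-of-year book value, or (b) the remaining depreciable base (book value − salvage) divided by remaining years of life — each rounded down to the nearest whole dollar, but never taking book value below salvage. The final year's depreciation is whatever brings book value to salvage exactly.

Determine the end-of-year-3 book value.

Depreciable base = $87,308 − $12,800 = $74,508.
Year 1: DB = ⌊$87,308 × 150%/4⌋ = $32,740; SL = ⌊$74,508/4⌋ = $18,627 → take DB $32,740. Book value $54,568.
Year 2: DB = ⌊$54,568 × 150%/4⌋ = $20,463; SL = ⌊$41,768/3⌋ = $13,922 → take DB $20,463. Book value $34,105.
Year 3: DB = ⌊$34,105 × 150%/4⌋ = $12,789; SL = ⌊$21,305/2⌋ = $10,652 → take DB $12,789. Book value $21,316.

$21,316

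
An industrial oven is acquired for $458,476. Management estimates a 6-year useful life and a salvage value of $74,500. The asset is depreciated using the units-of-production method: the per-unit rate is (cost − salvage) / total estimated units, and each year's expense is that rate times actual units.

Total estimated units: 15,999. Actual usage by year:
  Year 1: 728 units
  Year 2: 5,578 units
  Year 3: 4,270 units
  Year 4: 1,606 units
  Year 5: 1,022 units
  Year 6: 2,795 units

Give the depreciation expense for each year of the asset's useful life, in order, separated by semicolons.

Depreciable base = $458,476 − $74,500 = $383,976.
Rate = $383,976 / 15,999 units = $24 per unit.
Year 1: 728 × $24 = $17,472. Book value $441,004.
Year 2: 5,578 × $24 = $133,872. Book value $307,132.
Year 3: 4,270 × $24 = $102,480. Book value $204,652.
Year 4: 1,606 × $24 = $38,544. Book value $166,108.
Year 5: 1,022 × $24 = $24,528. Book value $141,580.
Year 6: 2,795 × $24 = $67,080. Book value $74,500.

$17,472; $133,872; $102,480; $38,544; $24,528; $67,080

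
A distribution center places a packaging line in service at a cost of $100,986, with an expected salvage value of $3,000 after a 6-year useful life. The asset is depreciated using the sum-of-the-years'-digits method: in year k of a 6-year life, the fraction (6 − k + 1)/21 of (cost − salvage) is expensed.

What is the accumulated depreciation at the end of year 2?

$51,326

Depreciable base = $100,986 − $3,000 = $97,986.
Sum of the years' digits = 6+5+4+3+2+1 = 21.
Year 1: $97,986 × 6/21 = $27,996. Book value $72,990.
Year 2: $97,986 × 5/21 = $23,330. Book value $49,660.
Accumulated through year 2 = $100,986 − $49,660 = $51,326.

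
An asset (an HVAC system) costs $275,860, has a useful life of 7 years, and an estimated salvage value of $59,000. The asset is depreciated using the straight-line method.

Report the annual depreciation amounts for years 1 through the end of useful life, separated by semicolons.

Depreciable base = $275,860 − $59,000 = $216,860.
Annual expense = $216,860 / 7 = $30,980.
End of year 1: book value $244,880.
End of year 2: book value $213,900.
End of year 3: book value $182,920.
End of year 4: book value $151,940.
End of year 5: book value $120,960.
End of year 6: book value $89,980.
End of year 7: book value $59,000.

$30,980; $30,980; $30,980; $30,980; $30,980; $30,980; $30,980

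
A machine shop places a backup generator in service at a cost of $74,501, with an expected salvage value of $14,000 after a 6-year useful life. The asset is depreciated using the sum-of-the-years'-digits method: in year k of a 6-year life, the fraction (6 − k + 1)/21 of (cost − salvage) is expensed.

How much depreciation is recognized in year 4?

$8,643

Depreciable base = $74,501 − $14,000 = $60,501.
Sum of the years' digits = 6+5+4+3+2+1 = 21.
Year 1: $60,501 × 6/21 = $17,286. Book value $57,215.
Year 2: $60,501 × 5/21 = $14,405. Book value $42,810.
Year 3: $60,501 × 4/21 = $11,524. Book value $31,286.
Year 4: $60,501 × 3/21 = $8,643. Book value $22,643.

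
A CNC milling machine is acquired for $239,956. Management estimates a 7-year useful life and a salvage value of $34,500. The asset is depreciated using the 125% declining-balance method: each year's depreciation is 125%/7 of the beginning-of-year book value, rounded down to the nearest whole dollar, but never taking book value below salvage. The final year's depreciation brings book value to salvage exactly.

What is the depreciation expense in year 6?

Depreciable base = $239,956 − $34,500 = $205,456.
Year 1: ⌊$239,956 × 125%/7⌋ = $42,849. Book value $197,107.
Year 2: ⌊$197,107 × 125%/7⌋ = $35,197. Book value $161,910.
Year 3: ⌊$161,910 × 125%/7⌋ = $28,912. Book value $132,998.
Year 4: ⌊$132,998 × 125%/7⌋ = $23,749. Book value $109,249.
Year 5: ⌊$109,249 × 125%/7⌋ = $19,508. Book value $89,741.
Year 6: ⌊$89,741 × 125%/7⌋ = $16,025. Book value $73,716.

$16,025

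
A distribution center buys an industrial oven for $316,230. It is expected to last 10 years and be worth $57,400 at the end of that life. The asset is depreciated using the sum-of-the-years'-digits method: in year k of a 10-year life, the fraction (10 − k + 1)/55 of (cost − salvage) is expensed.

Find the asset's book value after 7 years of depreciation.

$85,636

Depreciable base = $316,230 − $57,400 = $258,830.
Sum of the years' digits = 10+9+8+7+6+5+4+3+2+1 = 55.
Year 1: $258,830 × 10/55 = $47,060. Book value $269,170.
Year 2: $258,830 × 9/55 = $42,354. Book value $226,816.
Year 3: $258,830 × 8/55 = $37,648. Book value $189,168.
Year 4: $258,830 × 7/55 = $32,942. Book value $156,226.
Year 5: $258,830 × 6/55 = $28,236. Book value $127,990.
Year 6: $258,830 × 5/55 = $23,530. Book value $104,460.
Year 7: $258,830 × 4/55 = $18,824. Book value $85,636.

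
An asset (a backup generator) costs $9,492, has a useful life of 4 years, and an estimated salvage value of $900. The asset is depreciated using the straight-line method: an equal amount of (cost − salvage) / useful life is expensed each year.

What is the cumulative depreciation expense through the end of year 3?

Depreciable base = $9,492 − $900 = $8,592.
Annual expense = $8,592 / 4 = $2,148.
End of year 1: book value $7,344.
End of year 2: book value $5,196.
End of year 3: book value $3,048.
Accumulated through year 3 = $9,492 − $3,048 = $6,444.

$6,444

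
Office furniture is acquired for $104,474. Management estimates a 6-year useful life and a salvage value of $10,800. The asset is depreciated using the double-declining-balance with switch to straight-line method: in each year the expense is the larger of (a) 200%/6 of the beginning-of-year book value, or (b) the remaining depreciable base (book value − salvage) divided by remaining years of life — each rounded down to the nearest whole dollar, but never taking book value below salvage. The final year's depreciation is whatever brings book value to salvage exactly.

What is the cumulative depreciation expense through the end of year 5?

Depreciable base = $104,474 − $10,800 = $93,674.
Year 1: DB = ⌊$104,474 × 200%/6⌋ = $34,824; SL = ⌊$93,674/6⌋ = $15,612 → take DB $34,824. Book value $69,650.
Year 2: DB = ⌊$69,650 × 200%/6⌋ = $23,216; SL = ⌊$58,850/5⌋ = $11,770 → take DB $23,216. Book value $46,434.
Year 3: DB = ⌊$46,434 × 200%/6⌋ = $15,478; SL = ⌊$35,634/4⌋ = $8,908 → take DB $15,478. Book value $30,956.
Year 4: DB = ⌊$30,956 × 200%/6⌋ = $10,318; SL = ⌊$20,156/3⌋ = $6,718 → take DB $10,318. Book value $20,638.
Year 5: DB = ⌊$20,638 × 200%/6⌋ = $6,879; SL = ⌊$9,838/2⌋ = $4,919 → take DB $6,879. Book value $13,759.
Accumulated through year 5 = $104,474 − $13,759 = $90,715.

$90,715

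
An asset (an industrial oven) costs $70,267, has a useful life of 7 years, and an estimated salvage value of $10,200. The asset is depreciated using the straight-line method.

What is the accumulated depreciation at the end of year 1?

Depreciable base = $70,267 − $10,200 = $60,067.
Annual expense = $60,067 / 7 = $8,581.
End of year 1: book value $61,686.
Accumulated through year 1 = $70,267 − $61,686 = $8,581.

$8,581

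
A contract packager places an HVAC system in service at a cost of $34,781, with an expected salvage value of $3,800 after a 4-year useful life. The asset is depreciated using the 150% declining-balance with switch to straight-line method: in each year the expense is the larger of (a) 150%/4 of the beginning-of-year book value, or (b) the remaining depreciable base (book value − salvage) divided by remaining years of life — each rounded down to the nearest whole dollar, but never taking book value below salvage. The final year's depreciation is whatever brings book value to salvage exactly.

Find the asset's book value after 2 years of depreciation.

$13,587

Depreciable base = $34,781 − $3,800 = $30,981.
Year 1: DB = ⌊$34,781 × 150%/4⌋ = $13,042; SL = ⌊$30,981/4⌋ = $7,745 → take DB $13,042. Book value $21,739.
Year 2: DB = ⌊$21,739 × 150%/4⌋ = $8,152; SL = ⌊$17,939/3⌋ = $5,979 → take DB $8,152. Book value $13,587.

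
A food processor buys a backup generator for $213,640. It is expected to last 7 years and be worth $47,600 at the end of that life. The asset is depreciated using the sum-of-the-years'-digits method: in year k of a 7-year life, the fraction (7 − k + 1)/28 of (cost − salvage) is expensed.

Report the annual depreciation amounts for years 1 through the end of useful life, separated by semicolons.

$41,510; $35,580; $29,650; $23,720; $17,790; $11,860; $5,930

Depreciable base = $213,640 − $47,600 = $166,040.
Sum of the years' digits = 7+6+5+4+3+2+1 = 28.
Year 1: $166,040 × 7/28 = $41,510. Book value $172,130.
Year 2: $166,040 × 6/28 = $35,580. Book value $136,550.
Year 3: $166,040 × 5/28 = $29,650. Book value $106,900.
Year 4: $166,040 × 4/28 = $23,720. Book value $83,180.
Year 5: $166,040 × 3/28 = $17,790. Book value $65,390.
Year 6: $166,040 × 2/28 = $11,860. Book value $53,530.
Year 7: $166,040 × 1/28 = $5,930. Book value $47,600.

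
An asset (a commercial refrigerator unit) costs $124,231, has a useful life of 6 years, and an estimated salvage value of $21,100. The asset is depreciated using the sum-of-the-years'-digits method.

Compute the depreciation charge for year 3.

Depreciable base = $124,231 − $21,100 = $103,131.
Sum of the years' digits = 6+5+4+3+2+1 = 21.
Year 1: $103,131 × 6/21 = $29,466. Book value $94,765.
Year 2: $103,131 × 5/21 = $24,555. Book value $70,210.
Year 3: $103,131 × 4/21 = $19,644. Book value $50,566.

$19,644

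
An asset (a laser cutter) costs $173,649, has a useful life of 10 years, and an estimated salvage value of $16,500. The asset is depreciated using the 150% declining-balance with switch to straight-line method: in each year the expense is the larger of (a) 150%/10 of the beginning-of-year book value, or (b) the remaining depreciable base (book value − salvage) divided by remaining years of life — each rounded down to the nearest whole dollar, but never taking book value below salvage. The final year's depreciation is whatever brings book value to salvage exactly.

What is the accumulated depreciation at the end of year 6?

$108,709

Depreciable base = $173,649 − $16,500 = $157,149.
Year 1: DB = ⌊$173,649 × 150%/10⌋ = $26,047; SL = ⌊$157,149/10⌋ = $15,714 → take DB $26,047. Book value $147,602.
Year 2: DB = ⌊$147,602 × 150%/10⌋ = $22,140; SL = ⌊$131,102/9⌋ = $14,566 → take DB $22,140. Book value $125,462.
Year 3: DB = ⌊$125,462 × 150%/10⌋ = $18,819; SL = ⌊$108,962/8⌋ = $13,620 → take DB $18,819. Book value $106,643.
Year 4: DB = ⌊$106,643 × 150%/10⌋ = $15,996; SL = ⌊$90,143/7⌋ = $12,877 → take DB $15,996. Book value $90,647.
Year 5: DB = ⌊$90,647 × 150%/10⌋ = $13,597; SL = ⌊$74,147/6⌋ = $12,357 → take DB $13,597. Book value $77,050.
Year 6: DB = ⌊$77,050 × 150%/10⌋ = $11,557; SL = ⌊$60,550/5⌋ = $12,110 → take SL $12,110. Book value $64,940.
Accumulated through year 6 = $173,649 − $64,940 = $108,709.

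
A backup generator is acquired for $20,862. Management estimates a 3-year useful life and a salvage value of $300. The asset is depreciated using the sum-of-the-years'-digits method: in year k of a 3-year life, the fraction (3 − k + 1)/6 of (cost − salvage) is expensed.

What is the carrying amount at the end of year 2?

Depreciable base = $20,862 − $300 = $20,562.
Sum of the years' digits = 3+2+1 = 6.
Year 1: $20,562 × 3/6 = $10,281. Book value $10,581.
Year 2: $20,562 × 2/6 = $6,854. Book value $3,727.

$3,727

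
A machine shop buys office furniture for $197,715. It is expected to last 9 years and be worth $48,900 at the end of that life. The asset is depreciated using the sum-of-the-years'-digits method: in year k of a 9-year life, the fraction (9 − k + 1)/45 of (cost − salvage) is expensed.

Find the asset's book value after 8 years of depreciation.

$52,207

Depreciable base = $197,715 − $48,900 = $148,815.
Sum of the years' digits = 9+8+7+6+5+4+3+2+1 = 45.
Year 1: $148,815 × 9/45 = $29,763. Book value $167,952.
Year 2: $148,815 × 8/45 = $26,456. Book value $141,496.
Year 3: $148,815 × 7/45 = $23,149. Book value $118,347.
Year 4: $148,815 × 6/45 = $19,842. Book value $98,505.
Year 5: $148,815 × 5/45 = $16,535. Book value $81,970.
Year 6: $148,815 × 4/45 = $13,228. Book value $68,742.
Year 7: $148,815 × 3/45 = $9,921. Book value $58,821.
Year 8: $148,815 × 2/45 = $6,614. Book value $52,207.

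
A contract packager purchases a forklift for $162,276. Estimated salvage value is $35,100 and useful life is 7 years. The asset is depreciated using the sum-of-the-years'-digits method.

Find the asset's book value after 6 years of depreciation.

$39,642

Depreciable base = $162,276 − $35,100 = $127,176.
Sum of the years' digits = 7+6+5+4+3+2+1 = 28.
Year 1: $127,176 × 7/28 = $31,794. Book value $130,482.
Year 2: $127,176 × 6/28 = $27,252. Book value $103,230.
Year 3: $127,176 × 5/28 = $22,710. Book value $80,520.
Year 4: $127,176 × 4/28 = $18,168. Book value $62,352.
Year 5: $127,176 × 3/28 = $13,626. Book value $48,726.
Year 6: $127,176 × 2/28 = $9,084. Book value $39,642.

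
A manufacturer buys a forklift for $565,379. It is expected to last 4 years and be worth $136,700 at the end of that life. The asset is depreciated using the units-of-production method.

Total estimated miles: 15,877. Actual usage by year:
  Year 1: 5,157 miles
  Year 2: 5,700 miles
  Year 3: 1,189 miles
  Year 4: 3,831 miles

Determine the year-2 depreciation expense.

Depreciable base = $565,379 − $136,700 = $428,679.
Rate = $428,679 / 15,877 miles = $27 per mile.
Year 1: 5,157 × $27 = $139,239. Book value $426,140.
Year 2: 5,700 × $27 = $153,900. Book value $272,240.

$153,900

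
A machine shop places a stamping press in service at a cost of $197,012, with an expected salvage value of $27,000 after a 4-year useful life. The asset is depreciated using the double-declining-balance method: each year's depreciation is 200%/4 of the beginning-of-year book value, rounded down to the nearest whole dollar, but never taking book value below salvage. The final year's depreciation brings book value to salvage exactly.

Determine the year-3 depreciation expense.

Depreciable base = $197,012 − $27,000 = $170,012.
Year 1: ⌊$197,012 × 200%/4⌋ = $98,506. Book value $98,506.
Year 2: ⌊$98,506 × 200%/4⌋ = $49,253. Book value $49,253.
Year 3: ⌊$49,253 × 200%/4⌋ = $24,626, capped at $22,253. Book value $27,000.

$22,253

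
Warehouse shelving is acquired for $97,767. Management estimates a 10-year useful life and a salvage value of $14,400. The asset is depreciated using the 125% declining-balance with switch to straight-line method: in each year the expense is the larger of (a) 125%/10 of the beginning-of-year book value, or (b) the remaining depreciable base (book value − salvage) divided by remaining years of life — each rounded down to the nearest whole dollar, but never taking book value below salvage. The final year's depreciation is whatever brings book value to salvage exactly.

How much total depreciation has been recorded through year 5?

$47,619

Depreciable base = $97,767 − $14,400 = $83,367.
Year 1: DB = ⌊$97,767 × 125%/10⌋ = $12,220; SL = ⌊$83,367/10⌋ = $8,336 → take DB $12,220. Book value $85,547.
Year 2: DB = ⌊$85,547 × 125%/10⌋ = $10,693; SL = ⌊$71,147/9⌋ = $7,905 → take DB $10,693. Book value $74,854.
Year 3: DB = ⌊$74,854 × 125%/10⌋ = $9,356; SL = ⌊$60,454/8⌋ = $7,556 → take DB $9,356. Book value $65,498.
Year 4: DB = ⌊$65,498 × 125%/10⌋ = $8,187; SL = ⌊$51,098/7⌋ = $7,299 → take DB $8,187. Book value $57,311.
Year 5: DB = ⌊$57,311 × 125%/10⌋ = $7,163; SL = ⌊$42,911/6⌋ = $7,151 → take DB $7,163. Book value $50,148.
Accumulated through year 5 = $97,767 − $50,148 = $47,619.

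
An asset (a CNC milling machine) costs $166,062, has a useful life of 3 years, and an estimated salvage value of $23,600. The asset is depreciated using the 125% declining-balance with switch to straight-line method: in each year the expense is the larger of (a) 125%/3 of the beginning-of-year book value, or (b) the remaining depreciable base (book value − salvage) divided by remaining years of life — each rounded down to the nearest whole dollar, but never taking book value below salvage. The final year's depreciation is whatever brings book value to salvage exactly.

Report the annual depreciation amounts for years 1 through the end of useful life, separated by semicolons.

Depreciable base = $166,062 − $23,600 = $142,462.
Year 1: DB = ⌊$166,062 × 125%/3⌋ = $69,192; SL = ⌊$142,462/3⌋ = $47,487 → take DB $69,192. Book value $96,870.
Year 2: DB = ⌊$96,870 × 125%/3⌋ = $40,362; SL = ⌊$73,270/2⌋ = $36,635 → take DB $40,362. Book value $56,508.
Year 3 (final): $56,508 − $23,600 = $32,908. Book value $23,600.

$69,192; $40,362; $32,908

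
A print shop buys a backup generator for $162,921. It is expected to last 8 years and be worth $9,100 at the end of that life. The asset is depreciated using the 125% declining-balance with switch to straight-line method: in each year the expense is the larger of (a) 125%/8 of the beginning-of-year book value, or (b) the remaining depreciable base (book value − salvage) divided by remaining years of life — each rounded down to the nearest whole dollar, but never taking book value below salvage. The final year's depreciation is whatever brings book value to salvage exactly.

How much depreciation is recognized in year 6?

$17,753

Depreciable base = $162,921 − $9,100 = $153,821.
Year 1: DB = ⌊$162,921 × 125%/8⌋ = $25,456; SL = ⌊$153,821/8⌋ = $19,227 → take DB $25,456. Book value $137,465.
Year 2: DB = ⌊$137,465 × 125%/8⌋ = $21,478; SL = ⌊$128,365/7⌋ = $18,337 → take DB $21,478. Book value $115,987.
Year 3: DB = ⌊$115,987 × 125%/8⌋ = $18,122; SL = ⌊$106,887/6⌋ = $17,814 → take DB $18,122. Book value $97,865.
Year 4: DB = ⌊$97,865 × 125%/8⌋ = $15,291; SL = ⌊$88,765/5⌋ = $17,753 → take SL $17,753. Book value $80,112.
Year 5: DB = ⌊$80,112 × 125%/8⌋ = $12,517; SL = ⌊$71,012/4⌋ = $17,753 → take SL $17,753. Book value $62,359.
Year 6: DB = ⌊$62,359 × 125%/8⌋ = $9,743; SL = ⌊$53,259/3⌋ = $17,753 → take SL $17,753. Book value $44,606.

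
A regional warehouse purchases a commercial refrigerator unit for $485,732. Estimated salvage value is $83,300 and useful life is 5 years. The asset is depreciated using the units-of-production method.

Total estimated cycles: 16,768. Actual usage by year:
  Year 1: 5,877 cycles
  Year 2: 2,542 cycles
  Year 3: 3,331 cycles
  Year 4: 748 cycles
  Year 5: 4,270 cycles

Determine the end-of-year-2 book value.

Depreciable base = $485,732 − $83,300 = $402,432.
Rate = $402,432 / 16,768 cycles = $24 per cycle.
Year 1: 5,877 × $24 = $141,048. Book value $344,684.
Year 2: 2,542 × $24 = $61,008. Book value $283,676.

$283,676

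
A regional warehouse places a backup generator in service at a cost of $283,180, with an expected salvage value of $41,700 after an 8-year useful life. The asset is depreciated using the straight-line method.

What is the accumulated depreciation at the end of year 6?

$181,110

Depreciable base = $283,180 − $41,700 = $241,480.
Annual expense = $241,480 / 8 = $30,185.
End of year 1: book value $252,995.
End of year 2: book value $222,810.
End of year 3: book value $192,625.
End of year 4: book value $162,440.
End of year 5: book value $132,255.
End of year 6: book value $102,070.
Accumulated through year 6 = $283,180 − $102,070 = $181,110.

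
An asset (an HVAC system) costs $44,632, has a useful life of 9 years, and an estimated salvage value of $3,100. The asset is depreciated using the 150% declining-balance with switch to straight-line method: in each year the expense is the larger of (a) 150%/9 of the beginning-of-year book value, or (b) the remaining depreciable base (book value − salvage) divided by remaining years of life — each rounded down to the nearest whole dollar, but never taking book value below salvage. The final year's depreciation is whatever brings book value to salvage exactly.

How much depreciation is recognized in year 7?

$3,685

Depreciable base = $44,632 − $3,100 = $41,532.
Year 1: DB = ⌊$44,632 × 150%/9⌋ = $7,438; SL = ⌊$41,532/9⌋ = $4,614 → take DB $7,438. Book value $37,194.
Year 2: DB = ⌊$37,194 × 150%/9⌋ = $6,199; SL = ⌊$34,094/8⌋ = $4,261 → take DB $6,199. Book value $30,995.
Year 3: DB = ⌊$30,995 × 150%/9⌋ = $5,165; SL = ⌊$27,895/7⌋ = $3,985 → take DB $5,165. Book value $25,830.
Year 4: DB = ⌊$25,830 × 150%/9⌋ = $4,305; SL = ⌊$22,730/6⌋ = $3,788 → take DB $4,305. Book value $21,525.
Year 5: DB = ⌊$21,525 × 150%/9⌋ = $3,587; SL = ⌊$18,425/5⌋ = $3,685 → take SL $3,685. Book value $17,840.
Year 6: DB = ⌊$17,840 × 150%/9⌋ = $2,973; SL = ⌊$14,740/4⌋ = $3,685 → take SL $3,685. Book value $14,155.
Year 7: DB = ⌊$14,155 × 150%/9⌋ = $2,359; SL = ⌊$11,055/3⌋ = $3,685 → take SL $3,685. Book value $10,470.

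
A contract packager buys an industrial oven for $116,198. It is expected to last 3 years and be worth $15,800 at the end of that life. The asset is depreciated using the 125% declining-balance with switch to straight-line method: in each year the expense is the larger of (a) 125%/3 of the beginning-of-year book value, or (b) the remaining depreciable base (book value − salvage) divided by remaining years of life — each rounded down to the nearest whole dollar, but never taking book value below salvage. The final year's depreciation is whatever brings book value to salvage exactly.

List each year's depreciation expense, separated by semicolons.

$48,415; $28,242; $23,741

Depreciable base = $116,198 − $15,800 = $100,398.
Year 1: DB = ⌊$116,198 × 125%/3⌋ = $48,415; SL = ⌊$100,398/3⌋ = $33,466 → take DB $48,415. Book value $67,783.
Year 2: DB = ⌊$67,783 × 125%/3⌋ = $28,242; SL = ⌊$51,983/2⌋ = $25,991 → take DB $28,242. Book value $39,541.
Year 3 (final): $39,541 − $15,800 = $23,741. Book value $15,800.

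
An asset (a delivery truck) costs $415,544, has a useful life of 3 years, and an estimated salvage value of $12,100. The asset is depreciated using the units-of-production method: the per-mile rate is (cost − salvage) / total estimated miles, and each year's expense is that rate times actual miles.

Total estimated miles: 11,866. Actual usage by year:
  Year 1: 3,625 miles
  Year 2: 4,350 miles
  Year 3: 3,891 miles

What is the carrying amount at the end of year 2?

Depreciable base = $415,544 − $12,100 = $403,444.
Rate = $403,444 / 11,866 miles = $34 per mile.
Year 1: 3,625 × $34 = $123,250. Book value $292,294.
Year 2: 4,350 × $34 = $147,900. Book value $144,394.

$144,394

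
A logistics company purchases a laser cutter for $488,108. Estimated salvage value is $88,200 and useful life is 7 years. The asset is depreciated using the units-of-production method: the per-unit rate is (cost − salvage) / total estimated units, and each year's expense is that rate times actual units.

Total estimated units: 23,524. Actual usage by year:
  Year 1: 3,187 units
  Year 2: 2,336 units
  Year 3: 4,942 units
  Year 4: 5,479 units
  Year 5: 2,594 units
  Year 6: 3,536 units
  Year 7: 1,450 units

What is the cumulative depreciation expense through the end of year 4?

$271,048

Depreciable base = $488,108 − $88,200 = $399,908.
Rate = $399,908 / 23,524 units = $17 per unit.
Year 1: 3,187 × $17 = $54,179. Book value $433,929.
Year 2: 2,336 × $17 = $39,712. Book value $394,217.
Year 3: 4,942 × $17 = $84,014. Book value $310,203.
Year 4: 5,479 × $17 = $93,143. Book value $217,060.
Accumulated through year 4 = $488,108 − $217,060 = $271,048.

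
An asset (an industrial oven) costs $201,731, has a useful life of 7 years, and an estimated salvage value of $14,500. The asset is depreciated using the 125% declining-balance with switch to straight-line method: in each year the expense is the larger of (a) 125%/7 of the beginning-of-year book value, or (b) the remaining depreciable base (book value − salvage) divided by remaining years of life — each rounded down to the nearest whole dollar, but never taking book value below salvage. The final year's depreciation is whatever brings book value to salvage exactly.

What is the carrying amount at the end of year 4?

Depreciable base = $201,731 − $14,500 = $187,231.
Year 1: DB = ⌊$201,731 × 125%/7⌋ = $36,023; SL = ⌊$187,231/7⌋ = $26,747 → take DB $36,023. Book value $165,708.
Year 2: DB = ⌊$165,708 × 125%/7⌋ = $29,590; SL = ⌊$151,208/6⌋ = $25,201 → take DB $29,590. Book value $136,118.
Year 3: DB = ⌊$136,118 × 125%/7⌋ = $24,306; SL = ⌊$121,618/5⌋ = $24,323 → take SL $24,323. Book value $111,795.
Year 4: DB = ⌊$111,795 × 125%/7⌋ = $19,963; SL = ⌊$97,295/4⌋ = $24,323 → take SL $24,323. Book value $87,472.

$87,472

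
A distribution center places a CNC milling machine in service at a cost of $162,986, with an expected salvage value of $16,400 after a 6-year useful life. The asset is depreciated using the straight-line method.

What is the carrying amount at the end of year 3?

Depreciable base = $162,986 − $16,400 = $146,586.
Annual expense = $146,586 / 6 = $24,431.
End of year 1: book value $138,555.
End of year 2: book value $114,124.
End of year 3: book value $89,693.

$89,693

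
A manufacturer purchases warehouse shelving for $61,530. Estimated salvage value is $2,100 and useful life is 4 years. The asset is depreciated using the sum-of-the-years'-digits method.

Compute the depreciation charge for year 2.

$17,829

Depreciable base = $61,530 − $2,100 = $59,430.
Sum of the years' digits = 4+3+2+1 = 10.
Year 1: $59,430 × 4/10 = $23,772. Book value $37,758.
Year 2: $59,430 × 3/10 = $17,829. Book value $19,929.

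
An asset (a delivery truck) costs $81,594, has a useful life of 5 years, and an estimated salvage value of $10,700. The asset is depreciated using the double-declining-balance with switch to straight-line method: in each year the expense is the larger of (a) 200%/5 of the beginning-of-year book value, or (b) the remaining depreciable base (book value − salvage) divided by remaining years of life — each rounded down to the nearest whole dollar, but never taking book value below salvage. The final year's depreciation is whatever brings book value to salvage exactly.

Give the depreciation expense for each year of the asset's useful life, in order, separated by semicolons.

Depreciable base = $81,594 − $10,700 = $70,894.
Year 1: DB = ⌊$81,594 × 200%/5⌋ = $32,637; SL = ⌊$70,894/5⌋ = $14,178 → take DB $32,637. Book value $48,957.
Year 2: DB = ⌊$48,957 × 200%/5⌋ = $19,582; SL = ⌊$38,257/4⌋ = $9,564 → take DB $19,582. Book value $29,375.
Year 3: DB = ⌊$29,375 × 200%/5⌋ = $11,750; SL = ⌊$18,675/3⌋ = $6,225 → take DB $11,750. Book value $17,625.
Year 4: DB = ⌊$17,625 × 200%/5⌋ = $7,050; SL = ⌊$6,925/2⌋ = $3,462 → take DB $7,050, capped at $6,925. Book value $10,700.
Year 5 (final): $10,700 − $10,700 = $0. Book value $10,700.

$32,637; $19,582; $11,750; $6,925; $0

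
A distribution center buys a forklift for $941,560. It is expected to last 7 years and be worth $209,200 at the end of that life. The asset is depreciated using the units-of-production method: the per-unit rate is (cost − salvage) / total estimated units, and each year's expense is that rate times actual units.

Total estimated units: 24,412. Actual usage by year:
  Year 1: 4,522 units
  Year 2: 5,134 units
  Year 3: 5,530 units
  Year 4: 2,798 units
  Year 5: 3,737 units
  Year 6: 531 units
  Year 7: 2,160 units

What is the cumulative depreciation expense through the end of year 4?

$539,520

Depreciable base = $941,560 − $209,200 = $732,360.
Rate = $732,360 / 24,412 units = $30 per unit.
Year 1: 4,522 × $30 = $135,660. Book value $805,900.
Year 2: 5,134 × $30 = $154,020. Book value $651,880.
Year 3: 5,530 × $30 = $165,900. Book value $485,980.
Year 4: 2,798 × $30 = $83,940. Book value $402,040.
Accumulated through year 4 = $941,560 − $402,040 = $539,520.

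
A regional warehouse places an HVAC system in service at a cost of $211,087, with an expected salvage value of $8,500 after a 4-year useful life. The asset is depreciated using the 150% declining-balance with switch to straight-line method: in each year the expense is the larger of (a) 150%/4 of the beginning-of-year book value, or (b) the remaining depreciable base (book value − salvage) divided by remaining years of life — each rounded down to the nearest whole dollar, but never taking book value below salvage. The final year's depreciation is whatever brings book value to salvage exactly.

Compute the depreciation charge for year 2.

$49,473

Depreciable base = $211,087 − $8,500 = $202,587.
Year 1: DB = ⌊$211,087 × 150%/4⌋ = $79,157; SL = ⌊$202,587/4⌋ = $50,646 → take DB $79,157. Book value $131,930.
Year 2: DB = ⌊$131,930 × 150%/4⌋ = $49,473; SL = ⌊$123,430/3⌋ = $41,143 → take DB $49,473. Book value $82,457.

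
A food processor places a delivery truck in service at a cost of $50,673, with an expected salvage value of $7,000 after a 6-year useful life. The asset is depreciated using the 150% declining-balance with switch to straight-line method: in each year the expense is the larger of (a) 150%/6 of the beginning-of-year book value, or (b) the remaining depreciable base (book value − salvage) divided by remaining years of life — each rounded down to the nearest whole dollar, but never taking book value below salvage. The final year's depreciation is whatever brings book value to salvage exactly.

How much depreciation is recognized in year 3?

Depreciable base = $50,673 − $7,000 = $43,673.
Year 1: DB = ⌊$50,673 × 150%/6⌋ = $12,668; SL = ⌊$43,673/6⌋ = $7,278 → take DB $12,668. Book value $38,005.
Year 2: DB = ⌊$38,005 × 150%/6⌋ = $9,501; SL = ⌊$31,005/5⌋ = $6,201 → take DB $9,501. Book value $28,504.
Year 3: DB = ⌊$28,504 × 150%/6⌋ = $7,126; SL = ⌊$21,504/4⌋ = $5,376 → take DB $7,126. Book value $21,378.

$7,126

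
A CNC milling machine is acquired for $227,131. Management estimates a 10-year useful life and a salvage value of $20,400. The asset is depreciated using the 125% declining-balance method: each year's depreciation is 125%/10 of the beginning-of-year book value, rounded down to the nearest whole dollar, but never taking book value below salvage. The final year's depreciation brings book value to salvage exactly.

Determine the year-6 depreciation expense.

$14,562

Depreciable base = $227,131 − $20,400 = $206,731.
Year 1: ⌊$227,131 × 125%/10⌋ = $28,391. Book value $198,740.
Year 2: ⌊$198,740 × 125%/10⌋ = $24,842. Book value $173,898.
Year 3: ⌊$173,898 × 125%/10⌋ = $21,737. Book value $152,161.
Year 4: ⌊$152,161 × 125%/10⌋ = $19,020. Book value $133,141.
Year 5: ⌊$133,141 × 125%/10⌋ = $16,642. Book value $116,499.
Year 6: ⌊$116,499 × 125%/10⌋ = $14,562. Book value $101,937.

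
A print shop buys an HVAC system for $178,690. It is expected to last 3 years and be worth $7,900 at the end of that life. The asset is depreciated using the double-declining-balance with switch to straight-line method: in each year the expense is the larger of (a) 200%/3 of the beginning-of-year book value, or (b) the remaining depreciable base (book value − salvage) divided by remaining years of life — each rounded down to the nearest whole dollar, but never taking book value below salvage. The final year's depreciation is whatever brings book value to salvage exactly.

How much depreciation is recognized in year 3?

$11,955

Depreciable base = $178,690 − $7,900 = $170,790.
Year 1: DB = ⌊$178,690 × 200%/3⌋ = $119,126; SL = ⌊$170,790/3⌋ = $56,930 → take DB $119,126. Book value $59,564.
Year 2: DB = ⌊$59,564 × 200%/3⌋ = $39,709; SL = ⌊$51,664/2⌋ = $25,832 → take DB $39,709. Book value $19,855.
Year 3 (final): $19,855 − $7,900 = $11,955. Book value $7,900.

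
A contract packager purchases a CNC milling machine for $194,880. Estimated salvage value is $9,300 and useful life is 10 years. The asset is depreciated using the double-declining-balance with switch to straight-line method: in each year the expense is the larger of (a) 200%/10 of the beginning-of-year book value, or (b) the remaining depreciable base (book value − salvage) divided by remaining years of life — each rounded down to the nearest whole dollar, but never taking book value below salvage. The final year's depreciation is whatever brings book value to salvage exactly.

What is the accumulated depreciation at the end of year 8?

Depreciable base = $194,880 − $9,300 = $185,580.
Year 1: DB = ⌊$194,880 × 200%/10⌋ = $38,976; SL = ⌊$185,580/10⌋ = $18,558 → take DB $38,976. Book value $155,904.
Year 2: DB = ⌊$155,904 × 200%/10⌋ = $31,180; SL = ⌊$146,604/9⌋ = $16,289 → take DB $31,180. Book value $124,724.
Year 3: DB = ⌊$124,724 × 200%/10⌋ = $24,944; SL = ⌊$115,424/8⌋ = $14,428 → take DB $24,944. Book value $99,780.
Year 4: DB = ⌊$99,780 × 200%/10⌋ = $19,956; SL = ⌊$90,480/7⌋ = $12,925 → take DB $19,956. Book value $79,824.
Year 5: DB = ⌊$79,824 × 200%/10⌋ = $15,964; SL = ⌊$70,524/6⌋ = $11,754 → take DB $15,964. Book value $63,860.
Year 6: DB = ⌊$63,860 × 200%/10⌋ = $12,772; SL = ⌊$54,560/5⌋ = $10,912 → take DB $12,772. Book value $51,088.
Year 7: DB = ⌊$51,088 × 200%/10⌋ = $10,217; SL = ⌊$41,788/4⌋ = $10,447 → take SL $10,447. Book value $40,641.
Year 8: DB = ⌊$40,641 × 200%/10⌋ = $8,128; SL = ⌊$31,341/3⌋ = $10,447 → take SL $10,447. Book value $30,194.
Accumulated through year 8 = $194,880 − $30,194 = $164,686.

$164,686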